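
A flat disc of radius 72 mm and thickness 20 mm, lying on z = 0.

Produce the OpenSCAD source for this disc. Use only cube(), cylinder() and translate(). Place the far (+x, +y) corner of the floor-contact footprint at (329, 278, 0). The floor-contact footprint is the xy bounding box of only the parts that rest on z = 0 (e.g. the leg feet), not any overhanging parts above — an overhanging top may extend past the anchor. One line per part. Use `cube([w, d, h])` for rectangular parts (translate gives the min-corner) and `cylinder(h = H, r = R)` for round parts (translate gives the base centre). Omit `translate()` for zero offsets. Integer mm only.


translate([257, 206, 0]) cylinder(h = 20, r = 72);


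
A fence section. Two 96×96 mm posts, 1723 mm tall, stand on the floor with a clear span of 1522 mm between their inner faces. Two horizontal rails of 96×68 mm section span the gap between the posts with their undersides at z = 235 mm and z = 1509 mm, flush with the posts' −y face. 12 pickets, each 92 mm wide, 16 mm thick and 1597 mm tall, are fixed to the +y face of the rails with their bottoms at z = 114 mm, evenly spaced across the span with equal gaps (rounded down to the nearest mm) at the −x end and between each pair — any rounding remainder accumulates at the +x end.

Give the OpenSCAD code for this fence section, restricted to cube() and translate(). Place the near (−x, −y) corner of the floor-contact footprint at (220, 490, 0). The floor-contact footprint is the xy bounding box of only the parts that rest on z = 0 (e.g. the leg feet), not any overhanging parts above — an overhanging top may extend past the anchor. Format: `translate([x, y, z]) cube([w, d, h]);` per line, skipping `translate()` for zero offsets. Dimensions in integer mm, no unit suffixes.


translate([220, 490, 0]) cube([96, 96, 1723]);
translate([1838, 490, 0]) cube([96, 96, 1723]);
translate([316, 490, 235]) cube([1522, 96, 68]);
translate([316, 490, 1509]) cube([1522, 96, 68]);
translate([348, 586, 114]) cube([92, 16, 1597]);
translate([472, 586, 114]) cube([92, 16, 1597]);
translate([596, 586, 114]) cube([92, 16, 1597]);
translate([720, 586, 114]) cube([92, 16, 1597]);
translate([844, 586, 114]) cube([92, 16, 1597]);
translate([968, 586, 114]) cube([92, 16, 1597]);
translate([1092, 586, 114]) cube([92, 16, 1597]);
translate([1216, 586, 114]) cube([92, 16, 1597]);
translate([1340, 586, 114]) cube([92, 16, 1597]);
translate([1464, 586, 114]) cube([92, 16, 1597]);
translate([1588, 586, 114]) cube([92, 16, 1597]);
translate([1712, 586, 114]) cube([92, 16, 1597]);


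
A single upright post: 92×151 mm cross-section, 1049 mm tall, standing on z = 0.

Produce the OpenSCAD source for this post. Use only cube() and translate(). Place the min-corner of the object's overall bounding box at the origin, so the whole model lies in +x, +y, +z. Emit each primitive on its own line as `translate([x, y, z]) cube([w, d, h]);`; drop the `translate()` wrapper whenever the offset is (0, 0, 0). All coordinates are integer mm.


cube([92, 151, 1049]);


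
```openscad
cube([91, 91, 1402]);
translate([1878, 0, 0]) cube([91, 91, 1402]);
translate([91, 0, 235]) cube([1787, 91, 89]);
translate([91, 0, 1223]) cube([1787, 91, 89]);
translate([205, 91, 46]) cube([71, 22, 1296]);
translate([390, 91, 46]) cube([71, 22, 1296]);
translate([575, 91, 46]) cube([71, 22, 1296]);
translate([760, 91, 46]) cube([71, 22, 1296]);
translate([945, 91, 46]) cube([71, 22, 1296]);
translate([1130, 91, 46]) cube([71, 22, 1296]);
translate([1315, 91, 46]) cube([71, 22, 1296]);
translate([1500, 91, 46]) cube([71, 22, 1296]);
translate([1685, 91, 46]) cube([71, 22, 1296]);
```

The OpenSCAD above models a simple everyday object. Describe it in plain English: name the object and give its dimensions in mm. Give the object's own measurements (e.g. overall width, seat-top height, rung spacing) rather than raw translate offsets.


A fence section. Two 91×91 mm posts, 1402 mm tall, stand on the floor with a clear span of 1787 mm between their inner faces. Two horizontal rails of 91×89 mm section span the gap between the posts with their undersides at z = 235 mm and z = 1223 mm, flush with the posts' −y face. 9 pickets, each 71 mm wide, 22 mm thick and 1296 mm tall, are fixed to the +y face of the rails with their bottoms at z = 46 mm, spaced across the span with a 114 mm gap after the −x post and between neighbouring pickets, with 122 mm left before the +x post.


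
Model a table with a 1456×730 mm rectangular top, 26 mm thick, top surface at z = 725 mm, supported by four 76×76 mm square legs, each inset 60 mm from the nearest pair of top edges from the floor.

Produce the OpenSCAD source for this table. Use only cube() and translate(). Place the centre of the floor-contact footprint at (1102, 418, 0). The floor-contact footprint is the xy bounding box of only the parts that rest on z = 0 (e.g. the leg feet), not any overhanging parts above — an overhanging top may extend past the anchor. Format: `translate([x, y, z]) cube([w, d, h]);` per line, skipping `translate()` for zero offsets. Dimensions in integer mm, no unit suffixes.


translate([374, 53, 699]) cube([1456, 730, 26]);
translate([434, 113, 0]) cube([76, 76, 699]);
translate([1694, 113, 0]) cube([76, 76, 699]);
translate([434, 647, 0]) cube([76, 76, 699]);
translate([1694, 647, 0]) cube([76, 76, 699]);


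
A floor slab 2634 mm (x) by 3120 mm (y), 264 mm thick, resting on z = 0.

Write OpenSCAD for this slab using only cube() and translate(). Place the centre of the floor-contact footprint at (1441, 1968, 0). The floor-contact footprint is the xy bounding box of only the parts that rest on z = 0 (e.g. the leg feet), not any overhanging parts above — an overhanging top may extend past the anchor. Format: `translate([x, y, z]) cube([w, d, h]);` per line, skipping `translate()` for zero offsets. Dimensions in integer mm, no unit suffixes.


translate([124, 408, 0]) cube([2634, 3120, 264]);


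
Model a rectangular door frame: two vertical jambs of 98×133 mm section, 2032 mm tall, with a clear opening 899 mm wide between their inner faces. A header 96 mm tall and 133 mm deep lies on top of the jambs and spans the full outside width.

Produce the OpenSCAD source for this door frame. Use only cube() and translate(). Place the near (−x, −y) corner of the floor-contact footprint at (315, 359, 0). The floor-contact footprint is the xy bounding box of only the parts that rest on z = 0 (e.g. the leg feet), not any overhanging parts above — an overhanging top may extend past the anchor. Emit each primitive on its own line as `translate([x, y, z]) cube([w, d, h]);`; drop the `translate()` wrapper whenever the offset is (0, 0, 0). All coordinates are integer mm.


translate([315, 359, 0]) cube([98, 133, 2032]);
translate([1312, 359, 0]) cube([98, 133, 2032]);
translate([315, 359, 2032]) cube([1095, 133, 96]);


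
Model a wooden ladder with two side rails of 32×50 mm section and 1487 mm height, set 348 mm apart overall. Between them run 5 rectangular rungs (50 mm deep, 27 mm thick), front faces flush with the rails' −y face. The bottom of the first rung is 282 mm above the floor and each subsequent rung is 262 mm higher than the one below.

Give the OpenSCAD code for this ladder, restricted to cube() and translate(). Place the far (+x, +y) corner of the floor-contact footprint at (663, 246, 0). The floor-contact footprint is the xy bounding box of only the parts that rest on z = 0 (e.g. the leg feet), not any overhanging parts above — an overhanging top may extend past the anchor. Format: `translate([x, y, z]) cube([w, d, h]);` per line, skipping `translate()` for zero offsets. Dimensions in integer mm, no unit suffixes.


translate([315, 196, 0]) cube([32, 50, 1487]);
translate([631, 196, 0]) cube([32, 50, 1487]);
translate([347, 196, 282]) cube([284, 50, 27]);
translate([347, 196, 544]) cube([284, 50, 27]);
translate([347, 196, 806]) cube([284, 50, 27]);
translate([347, 196, 1068]) cube([284, 50, 27]);
translate([347, 196, 1330]) cube([284, 50, 27]);


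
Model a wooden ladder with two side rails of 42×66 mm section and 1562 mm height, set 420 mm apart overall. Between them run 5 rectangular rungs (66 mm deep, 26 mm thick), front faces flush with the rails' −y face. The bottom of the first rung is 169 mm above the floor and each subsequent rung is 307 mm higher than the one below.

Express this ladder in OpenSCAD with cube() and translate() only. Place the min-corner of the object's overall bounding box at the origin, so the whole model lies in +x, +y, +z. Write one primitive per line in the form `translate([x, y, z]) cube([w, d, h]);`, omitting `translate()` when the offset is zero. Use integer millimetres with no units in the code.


cube([42, 66, 1562]);
translate([378, 0, 0]) cube([42, 66, 1562]);
translate([42, 0, 169]) cube([336, 66, 26]);
translate([42, 0, 476]) cube([336, 66, 26]);
translate([42, 0, 783]) cube([336, 66, 26]);
translate([42, 0, 1090]) cube([336, 66, 26]);
translate([42, 0, 1397]) cube([336, 66, 26]);


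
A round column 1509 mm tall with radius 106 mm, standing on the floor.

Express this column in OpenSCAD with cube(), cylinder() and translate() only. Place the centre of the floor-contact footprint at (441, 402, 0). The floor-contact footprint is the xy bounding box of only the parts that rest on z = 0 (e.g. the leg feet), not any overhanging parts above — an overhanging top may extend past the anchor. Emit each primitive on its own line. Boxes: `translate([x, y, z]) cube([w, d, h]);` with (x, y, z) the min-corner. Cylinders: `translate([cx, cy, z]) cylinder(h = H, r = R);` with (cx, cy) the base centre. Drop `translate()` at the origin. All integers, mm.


translate([441, 402, 0]) cylinder(h = 1509, r = 106);


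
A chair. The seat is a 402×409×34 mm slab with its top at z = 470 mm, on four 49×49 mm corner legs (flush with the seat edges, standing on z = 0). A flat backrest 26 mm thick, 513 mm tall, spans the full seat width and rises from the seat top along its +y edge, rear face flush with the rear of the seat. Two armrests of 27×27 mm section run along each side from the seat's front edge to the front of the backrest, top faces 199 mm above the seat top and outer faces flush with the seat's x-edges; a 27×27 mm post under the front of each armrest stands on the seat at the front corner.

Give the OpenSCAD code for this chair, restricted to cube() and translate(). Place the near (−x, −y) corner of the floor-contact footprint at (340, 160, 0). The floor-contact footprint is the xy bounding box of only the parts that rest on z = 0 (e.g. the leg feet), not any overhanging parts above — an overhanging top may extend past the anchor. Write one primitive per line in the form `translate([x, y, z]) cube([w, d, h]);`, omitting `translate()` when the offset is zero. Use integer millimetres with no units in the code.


// leg_h = 470 - 34 = 436
// arm post h = 199 - 27 = 172
translate([340, 160, 436]) cube([402, 409, 34]);
translate([340, 160, 0]) cube([49, 49, 436]);
translate([693, 160, 0]) cube([49, 49, 436]);
translate([340, 520, 0]) cube([49, 49, 436]);
translate([693, 520, 0]) cube([49, 49, 436]);
translate([340, 543, 470]) cube([402, 26, 513]);
translate([340, 160, 642]) cube([27, 383, 27]);
translate([715, 160, 642]) cube([27, 383, 27]);
translate([340, 160, 470]) cube([27, 27, 172]);
translate([715, 160, 470]) cube([27, 27, 172]);


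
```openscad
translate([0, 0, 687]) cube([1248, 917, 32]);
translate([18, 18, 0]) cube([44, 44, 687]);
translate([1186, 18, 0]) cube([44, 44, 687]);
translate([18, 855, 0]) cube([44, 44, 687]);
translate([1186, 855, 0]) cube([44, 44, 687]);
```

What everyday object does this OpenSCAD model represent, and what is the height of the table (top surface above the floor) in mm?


A table. The table height is 719 mm.

A 1248×917×32 slab sits at z = 687 on four 44 mm square posts — a table. The top surface is at 687 + 32 = 719 mm.


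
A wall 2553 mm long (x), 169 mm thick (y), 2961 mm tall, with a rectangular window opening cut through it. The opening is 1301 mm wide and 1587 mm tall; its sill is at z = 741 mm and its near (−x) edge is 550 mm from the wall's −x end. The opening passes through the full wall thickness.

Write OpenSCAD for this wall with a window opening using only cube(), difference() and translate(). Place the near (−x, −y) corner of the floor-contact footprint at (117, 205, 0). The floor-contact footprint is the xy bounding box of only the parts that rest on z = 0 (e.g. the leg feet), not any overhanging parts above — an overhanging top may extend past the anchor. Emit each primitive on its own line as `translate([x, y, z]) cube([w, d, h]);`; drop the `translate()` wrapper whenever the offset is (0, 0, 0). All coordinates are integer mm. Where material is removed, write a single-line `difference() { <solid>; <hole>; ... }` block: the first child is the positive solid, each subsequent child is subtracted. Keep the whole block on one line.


difference() { translate([117, 205, 0]) cube([2553, 169, 2961]); translate([667, 205, 741]) cube([1301, 169, 1587]); }


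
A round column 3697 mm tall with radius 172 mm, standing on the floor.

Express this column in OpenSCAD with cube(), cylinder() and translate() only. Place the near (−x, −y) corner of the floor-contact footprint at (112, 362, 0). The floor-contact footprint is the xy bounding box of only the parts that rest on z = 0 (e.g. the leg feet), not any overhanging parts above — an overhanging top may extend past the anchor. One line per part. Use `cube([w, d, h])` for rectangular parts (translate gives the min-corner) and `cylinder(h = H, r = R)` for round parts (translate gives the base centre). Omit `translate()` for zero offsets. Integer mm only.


translate([284, 534, 0]) cylinder(h = 3697, r = 172);


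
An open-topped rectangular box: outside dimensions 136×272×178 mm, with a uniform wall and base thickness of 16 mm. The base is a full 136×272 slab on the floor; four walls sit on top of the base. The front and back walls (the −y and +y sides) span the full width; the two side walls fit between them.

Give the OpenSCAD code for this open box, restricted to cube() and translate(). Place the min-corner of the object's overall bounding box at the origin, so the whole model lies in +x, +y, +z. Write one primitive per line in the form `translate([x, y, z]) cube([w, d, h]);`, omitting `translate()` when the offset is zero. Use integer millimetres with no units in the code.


cube([136, 272, 16]);
translate([0, 0, 16]) cube([136, 16, 162]);
translate([0, 256, 16]) cube([136, 16, 162]);
translate([0, 16, 16]) cube([16, 240, 162]);
translate([120, 16, 16]) cube([16, 240, 162]);


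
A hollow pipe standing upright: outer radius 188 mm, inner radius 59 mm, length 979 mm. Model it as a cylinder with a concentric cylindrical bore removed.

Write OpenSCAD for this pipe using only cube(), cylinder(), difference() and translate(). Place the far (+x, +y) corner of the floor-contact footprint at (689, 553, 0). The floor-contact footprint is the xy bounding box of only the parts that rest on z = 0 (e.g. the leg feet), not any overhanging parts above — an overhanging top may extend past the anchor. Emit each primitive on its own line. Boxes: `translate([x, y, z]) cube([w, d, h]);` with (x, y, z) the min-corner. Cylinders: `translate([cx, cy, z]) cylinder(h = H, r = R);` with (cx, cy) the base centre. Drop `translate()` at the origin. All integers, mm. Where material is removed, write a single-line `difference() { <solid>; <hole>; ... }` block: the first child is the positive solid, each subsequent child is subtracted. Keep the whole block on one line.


difference() { translate([501, 365, 0]) cylinder(h = 979, r = 188); translate([501, 365, 0]) cylinder(h = 979, r = 59); }


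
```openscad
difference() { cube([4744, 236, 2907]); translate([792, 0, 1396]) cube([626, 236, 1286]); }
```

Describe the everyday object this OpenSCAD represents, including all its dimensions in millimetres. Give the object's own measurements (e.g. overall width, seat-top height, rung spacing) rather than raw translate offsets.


A wall 4744 mm long (x), 236 mm thick (y), 2907 mm tall, with a rectangular window opening cut through it. The opening is 626 mm wide and 1286 mm tall; its sill is at z = 1396 mm and its near (−x) edge is 792 mm from the wall's −x end. The opening passes through the full wall thickness.


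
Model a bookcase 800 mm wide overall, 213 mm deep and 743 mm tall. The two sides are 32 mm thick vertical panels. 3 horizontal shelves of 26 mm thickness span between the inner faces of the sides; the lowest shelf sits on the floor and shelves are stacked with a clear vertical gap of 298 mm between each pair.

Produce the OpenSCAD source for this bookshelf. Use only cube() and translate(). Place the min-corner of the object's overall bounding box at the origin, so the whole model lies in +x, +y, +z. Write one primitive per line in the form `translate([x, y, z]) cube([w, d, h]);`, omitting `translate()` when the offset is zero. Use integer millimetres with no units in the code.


cube([32, 213, 743]);
translate([768, 0, 0]) cube([32, 213, 743]);
translate([32, 0, 0]) cube([736, 213, 26]);
translate([32, 0, 324]) cube([736, 213, 26]);
translate([32, 0, 648]) cube([736, 213, 26]);


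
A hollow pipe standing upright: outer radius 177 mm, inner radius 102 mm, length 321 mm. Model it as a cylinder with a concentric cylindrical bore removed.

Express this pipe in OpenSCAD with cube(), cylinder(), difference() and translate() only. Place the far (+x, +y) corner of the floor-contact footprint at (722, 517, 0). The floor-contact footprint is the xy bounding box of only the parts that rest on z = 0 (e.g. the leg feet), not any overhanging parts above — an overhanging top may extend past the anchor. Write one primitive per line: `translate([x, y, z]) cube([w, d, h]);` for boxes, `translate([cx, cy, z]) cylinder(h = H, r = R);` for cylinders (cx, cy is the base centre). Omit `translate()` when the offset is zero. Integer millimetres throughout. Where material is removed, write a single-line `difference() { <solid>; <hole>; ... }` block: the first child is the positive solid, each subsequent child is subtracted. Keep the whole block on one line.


difference() { translate([545, 340, 0]) cylinder(h = 321, r = 177); translate([545, 340, 0]) cylinder(h = 321, r = 102); }


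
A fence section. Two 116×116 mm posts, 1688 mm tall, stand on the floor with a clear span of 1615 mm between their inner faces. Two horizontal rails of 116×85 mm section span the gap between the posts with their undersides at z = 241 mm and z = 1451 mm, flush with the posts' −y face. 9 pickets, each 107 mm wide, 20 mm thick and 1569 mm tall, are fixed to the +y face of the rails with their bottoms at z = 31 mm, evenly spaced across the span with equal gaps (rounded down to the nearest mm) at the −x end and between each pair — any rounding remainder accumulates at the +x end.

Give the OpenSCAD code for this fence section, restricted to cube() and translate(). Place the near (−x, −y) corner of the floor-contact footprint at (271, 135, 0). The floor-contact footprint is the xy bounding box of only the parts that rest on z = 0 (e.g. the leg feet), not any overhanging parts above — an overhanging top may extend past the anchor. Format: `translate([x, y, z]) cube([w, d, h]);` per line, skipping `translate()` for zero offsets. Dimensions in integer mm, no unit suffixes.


translate([271, 135, 0]) cube([116, 116, 1688]);
translate([2002, 135, 0]) cube([116, 116, 1688]);
translate([387, 135, 241]) cube([1615, 116, 85]);
translate([387, 135, 1451]) cube([1615, 116, 85]);
translate([452, 251, 31]) cube([107, 20, 1569]);
translate([624, 251, 31]) cube([107, 20, 1569]);
translate([796, 251, 31]) cube([107, 20, 1569]);
translate([968, 251, 31]) cube([107, 20, 1569]);
translate([1140, 251, 31]) cube([107, 20, 1569]);
translate([1312, 251, 31]) cube([107, 20, 1569]);
translate([1484, 251, 31]) cube([107, 20, 1569]);
translate([1656, 251, 31]) cube([107, 20, 1569]);
translate([1828, 251, 31]) cube([107, 20, 1569]);


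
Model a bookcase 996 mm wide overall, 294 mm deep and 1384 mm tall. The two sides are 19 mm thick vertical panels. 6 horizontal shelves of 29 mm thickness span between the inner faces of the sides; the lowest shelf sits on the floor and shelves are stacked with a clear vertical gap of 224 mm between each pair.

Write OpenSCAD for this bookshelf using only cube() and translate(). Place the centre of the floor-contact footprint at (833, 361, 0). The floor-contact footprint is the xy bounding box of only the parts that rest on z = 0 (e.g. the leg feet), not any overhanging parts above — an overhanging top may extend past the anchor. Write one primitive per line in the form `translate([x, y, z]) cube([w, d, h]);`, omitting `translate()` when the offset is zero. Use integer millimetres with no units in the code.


translate([335, 214, 0]) cube([19, 294, 1384]);
translate([1312, 214, 0]) cube([19, 294, 1384]);
translate([354, 214, 0]) cube([958, 294, 29]);
translate([354, 214, 253]) cube([958, 294, 29]);
translate([354, 214, 506]) cube([958, 294, 29]);
translate([354, 214, 759]) cube([958, 294, 29]);
translate([354, 214, 1012]) cube([958, 294, 29]);
translate([354, 214, 1265]) cube([958, 294, 29]);


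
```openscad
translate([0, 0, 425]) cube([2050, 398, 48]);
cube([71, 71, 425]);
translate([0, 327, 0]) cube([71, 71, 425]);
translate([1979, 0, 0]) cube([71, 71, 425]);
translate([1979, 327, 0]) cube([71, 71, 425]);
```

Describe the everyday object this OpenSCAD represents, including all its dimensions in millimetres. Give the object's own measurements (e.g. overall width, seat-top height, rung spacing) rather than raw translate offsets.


A long wooden bench with a 2050 mm (x) × 398 mm (y) seat, 48 mm thick, its top surface 473 mm above the floor. Four 71 mm square legs at the seat corners, flush with the edges, run from z = 0 to the seat underside.


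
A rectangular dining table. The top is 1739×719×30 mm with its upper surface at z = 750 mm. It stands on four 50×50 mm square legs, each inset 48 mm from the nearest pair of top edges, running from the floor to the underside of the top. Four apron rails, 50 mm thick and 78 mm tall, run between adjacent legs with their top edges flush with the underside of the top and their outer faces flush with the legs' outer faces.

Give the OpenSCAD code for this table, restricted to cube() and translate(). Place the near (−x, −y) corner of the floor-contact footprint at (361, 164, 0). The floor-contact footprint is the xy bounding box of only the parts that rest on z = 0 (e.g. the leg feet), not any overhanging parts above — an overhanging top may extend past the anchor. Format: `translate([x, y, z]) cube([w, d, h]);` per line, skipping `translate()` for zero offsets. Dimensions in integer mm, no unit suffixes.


// leg_h = 750 - 30 = 720
// apron z = 720 - 78 = 642
translate([313, 116, 720]) cube([1739, 719, 30]);
translate([361, 164, 0]) cube([50, 50, 720]);
translate([1954, 164, 0]) cube([50, 50, 720]);
translate([361, 737, 0]) cube([50, 50, 720]);
translate([1954, 737, 0]) cube([50, 50, 720]);
translate([411, 164, 642]) cube([1543, 50, 78]);
translate([411, 737, 642]) cube([1543, 50, 78]);
translate([361, 214, 642]) cube([50, 523, 78]);
translate([1954, 214, 642]) cube([50, 523, 78]);


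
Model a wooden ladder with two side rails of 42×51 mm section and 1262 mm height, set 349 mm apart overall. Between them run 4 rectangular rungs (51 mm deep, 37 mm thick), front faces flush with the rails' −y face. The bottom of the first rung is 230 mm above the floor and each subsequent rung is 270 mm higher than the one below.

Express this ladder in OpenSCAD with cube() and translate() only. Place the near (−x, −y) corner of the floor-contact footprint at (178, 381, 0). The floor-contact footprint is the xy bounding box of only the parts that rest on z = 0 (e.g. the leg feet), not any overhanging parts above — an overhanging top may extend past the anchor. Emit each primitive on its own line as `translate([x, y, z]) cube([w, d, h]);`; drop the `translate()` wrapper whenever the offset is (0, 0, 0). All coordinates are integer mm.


translate([178, 381, 0]) cube([42, 51, 1262]);
translate([485, 381, 0]) cube([42, 51, 1262]);
translate([220, 381, 230]) cube([265, 51, 37]);
translate([220, 381, 500]) cube([265, 51, 37]);
translate([220, 381, 770]) cube([265, 51, 37]);
translate([220, 381, 1040]) cube([265, 51, 37]);


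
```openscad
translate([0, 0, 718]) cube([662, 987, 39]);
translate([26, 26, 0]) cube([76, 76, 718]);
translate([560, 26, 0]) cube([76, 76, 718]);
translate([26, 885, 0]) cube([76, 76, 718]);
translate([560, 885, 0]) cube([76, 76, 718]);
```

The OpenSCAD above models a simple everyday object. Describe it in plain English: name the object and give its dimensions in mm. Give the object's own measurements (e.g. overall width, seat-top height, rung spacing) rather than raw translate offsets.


A rectangular dining table. The top is 662×987×39 mm with its upper surface at z = 757 mm. It stands on four 76×76 mm square legs, each inset 26 mm from the nearest pair of top edges, running from the floor to the underside of the top.


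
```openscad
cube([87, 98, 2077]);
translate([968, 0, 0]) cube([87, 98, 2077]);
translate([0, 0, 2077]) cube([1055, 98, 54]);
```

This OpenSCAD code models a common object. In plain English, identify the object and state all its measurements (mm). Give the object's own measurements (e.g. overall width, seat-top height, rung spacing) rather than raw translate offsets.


A door frame. The clear opening is 881 mm wide and 2077 mm high. Two 87 mm wide jambs, 98 mm deep, stand either side of the opening from the floor to the top of the opening. A 54 mm thick head sits across the top of both jambs, spanning the full outside width of the frame.


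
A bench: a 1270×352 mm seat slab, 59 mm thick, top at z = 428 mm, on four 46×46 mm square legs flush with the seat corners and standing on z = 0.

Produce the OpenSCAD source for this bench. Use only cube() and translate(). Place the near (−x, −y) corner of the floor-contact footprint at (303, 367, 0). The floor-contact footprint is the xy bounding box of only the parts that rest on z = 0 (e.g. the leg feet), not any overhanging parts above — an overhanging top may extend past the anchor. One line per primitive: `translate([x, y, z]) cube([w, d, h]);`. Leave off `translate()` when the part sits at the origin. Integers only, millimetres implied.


translate([303, 367, 369]) cube([1270, 352, 59]);
translate([303, 367, 0]) cube([46, 46, 369]);
translate([303, 673, 0]) cube([46, 46, 369]);
translate([1527, 367, 0]) cube([46, 46, 369]);
translate([1527, 673, 0]) cube([46, 46, 369]);


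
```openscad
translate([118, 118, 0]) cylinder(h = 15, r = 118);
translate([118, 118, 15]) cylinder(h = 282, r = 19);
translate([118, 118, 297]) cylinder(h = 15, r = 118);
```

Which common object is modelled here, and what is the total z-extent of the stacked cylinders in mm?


A spool. The overall height is 312 mm.

Three coaxial cylinders, large–small–large — a spool. Two 15 mm flanges and a 282 mm core give 15 + 282 + 15 = 312 mm.


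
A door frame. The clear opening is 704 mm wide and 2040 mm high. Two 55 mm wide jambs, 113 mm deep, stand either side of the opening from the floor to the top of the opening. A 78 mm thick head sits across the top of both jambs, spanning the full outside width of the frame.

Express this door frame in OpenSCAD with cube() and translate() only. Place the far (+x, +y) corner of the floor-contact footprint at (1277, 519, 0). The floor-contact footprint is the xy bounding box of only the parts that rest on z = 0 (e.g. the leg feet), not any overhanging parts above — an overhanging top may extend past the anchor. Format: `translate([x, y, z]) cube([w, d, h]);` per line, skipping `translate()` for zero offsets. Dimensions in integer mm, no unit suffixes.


translate([463, 406, 0]) cube([55, 113, 2040]);
translate([1222, 406, 0]) cube([55, 113, 2040]);
translate([463, 406, 2040]) cube([814, 113, 78]);


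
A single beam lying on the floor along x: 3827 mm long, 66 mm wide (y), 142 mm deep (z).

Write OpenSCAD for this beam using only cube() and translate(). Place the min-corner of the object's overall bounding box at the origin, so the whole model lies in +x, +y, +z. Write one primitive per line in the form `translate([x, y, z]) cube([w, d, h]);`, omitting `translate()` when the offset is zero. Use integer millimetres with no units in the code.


cube([3827, 66, 142]);


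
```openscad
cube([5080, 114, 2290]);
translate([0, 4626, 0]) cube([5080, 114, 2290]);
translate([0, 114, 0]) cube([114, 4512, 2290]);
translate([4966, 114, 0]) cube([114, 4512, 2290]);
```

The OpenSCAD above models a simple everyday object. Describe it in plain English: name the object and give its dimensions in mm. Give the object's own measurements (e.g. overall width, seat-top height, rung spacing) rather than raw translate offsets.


The wall frame of a small rectangular building: four walls, each 2290 mm tall and 114 mm thick, enclosing a footprint 5080 mm (x) by 4740 mm (y) outside-to-outside, with no floor or roof. The front and back walls (the −y and +y sides) span the full width; the two side walls fit between them.


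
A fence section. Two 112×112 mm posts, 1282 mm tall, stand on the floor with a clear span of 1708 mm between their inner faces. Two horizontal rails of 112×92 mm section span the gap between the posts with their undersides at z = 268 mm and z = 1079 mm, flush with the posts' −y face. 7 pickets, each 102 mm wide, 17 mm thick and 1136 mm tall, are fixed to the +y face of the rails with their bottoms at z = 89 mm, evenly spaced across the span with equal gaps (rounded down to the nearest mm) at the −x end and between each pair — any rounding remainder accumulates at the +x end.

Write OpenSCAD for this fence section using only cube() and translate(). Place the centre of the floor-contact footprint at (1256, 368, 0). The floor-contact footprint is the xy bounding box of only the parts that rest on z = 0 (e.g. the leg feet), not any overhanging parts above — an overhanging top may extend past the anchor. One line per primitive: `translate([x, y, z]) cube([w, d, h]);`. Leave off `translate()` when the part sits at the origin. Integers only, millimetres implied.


translate([290, 312, 0]) cube([112, 112, 1282]);
translate([2110, 312, 0]) cube([112, 112, 1282]);
translate([402, 312, 268]) cube([1708, 112, 92]);
translate([402, 312, 1079]) cube([1708, 112, 92]);
translate([526, 424, 89]) cube([102, 17, 1136]);
translate([752, 424, 89]) cube([102, 17, 1136]);
translate([978, 424, 89]) cube([102, 17, 1136]);
translate([1204, 424, 89]) cube([102, 17, 1136]);
translate([1430, 424, 89]) cube([102, 17, 1136]);
translate([1656, 424, 89]) cube([102, 17, 1136]);
translate([1882, 424, 89]) cube([102, 17, 1136]);


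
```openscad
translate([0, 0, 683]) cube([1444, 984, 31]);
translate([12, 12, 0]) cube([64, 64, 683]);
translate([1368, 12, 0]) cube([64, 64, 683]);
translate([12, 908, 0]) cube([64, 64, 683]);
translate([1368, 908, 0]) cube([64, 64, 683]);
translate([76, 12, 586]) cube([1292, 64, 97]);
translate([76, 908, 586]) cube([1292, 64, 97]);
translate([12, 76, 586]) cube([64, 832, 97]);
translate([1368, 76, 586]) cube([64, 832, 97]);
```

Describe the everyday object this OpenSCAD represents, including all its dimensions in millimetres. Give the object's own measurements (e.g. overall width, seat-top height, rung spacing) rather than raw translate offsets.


A table: top 1444 mm (x) × 984 mm (y), 31 mm thick, upper face at z = 714 mm, on four 64×64 mm square legs, each inset 12 mm from the nearest pair of top edges from z = 0 to the bottom of the top. Four apron rails, 64 mm thick and 97 mm tall, run between adjacent legs with their top edges flush with the underside of the top and their outer faces flush with the legs' outer faces.


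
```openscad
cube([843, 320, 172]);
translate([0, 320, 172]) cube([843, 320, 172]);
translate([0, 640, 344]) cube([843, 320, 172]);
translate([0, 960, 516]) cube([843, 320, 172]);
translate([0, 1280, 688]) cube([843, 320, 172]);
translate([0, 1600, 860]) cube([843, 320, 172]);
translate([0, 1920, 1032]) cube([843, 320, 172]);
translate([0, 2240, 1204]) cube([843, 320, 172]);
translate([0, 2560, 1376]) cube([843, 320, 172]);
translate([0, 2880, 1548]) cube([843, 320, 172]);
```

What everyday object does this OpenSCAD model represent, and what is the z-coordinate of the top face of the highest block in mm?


A staircase. The total rise is 1720 mm.

10 identical blocks, each offset up and back from the previous — a staircase. Each step is 172 mm tall and there are 10 of them, so the total rise is 10 × 172 = 1720 mm.


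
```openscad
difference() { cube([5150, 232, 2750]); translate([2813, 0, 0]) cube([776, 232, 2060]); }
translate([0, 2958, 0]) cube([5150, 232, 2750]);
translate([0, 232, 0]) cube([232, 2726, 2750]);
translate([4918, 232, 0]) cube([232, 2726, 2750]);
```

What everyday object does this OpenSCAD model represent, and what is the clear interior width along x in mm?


A single room. The interior width is 4686 mm.

Four walls enclosing a rectangle with a door in the front wall — a room. Outside width 5150 minus two 232 mm walls gives 4686 mm.


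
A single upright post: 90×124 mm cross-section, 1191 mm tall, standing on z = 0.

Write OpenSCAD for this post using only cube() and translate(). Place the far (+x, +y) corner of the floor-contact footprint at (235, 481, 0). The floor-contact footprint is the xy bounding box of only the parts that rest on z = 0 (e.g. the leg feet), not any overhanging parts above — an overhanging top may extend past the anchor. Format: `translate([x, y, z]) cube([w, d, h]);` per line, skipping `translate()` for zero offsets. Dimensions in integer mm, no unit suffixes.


translate([145, 357, 0]) cube([90, 124, 1191]);


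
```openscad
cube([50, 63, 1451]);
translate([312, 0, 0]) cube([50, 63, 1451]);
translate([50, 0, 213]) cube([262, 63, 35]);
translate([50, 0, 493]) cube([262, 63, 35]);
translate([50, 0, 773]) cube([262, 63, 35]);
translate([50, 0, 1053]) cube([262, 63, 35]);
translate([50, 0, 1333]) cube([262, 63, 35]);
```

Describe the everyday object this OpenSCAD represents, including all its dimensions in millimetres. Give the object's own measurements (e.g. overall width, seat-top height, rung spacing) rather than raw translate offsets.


A straight ladder. Two 50×63 mm vertical rails, 1451 mm tall, stand 362 mm apart (outside-to-outside) with their front faces coplanar on the −y side. 5 rungs, each 63 mm deep and 35 mm tall, span between the inner faces of the rails, front faces flush with the rails. The lowest rung's underside is at z = 213 mm and rungs are spaced 280 mm apart (underside to underside).


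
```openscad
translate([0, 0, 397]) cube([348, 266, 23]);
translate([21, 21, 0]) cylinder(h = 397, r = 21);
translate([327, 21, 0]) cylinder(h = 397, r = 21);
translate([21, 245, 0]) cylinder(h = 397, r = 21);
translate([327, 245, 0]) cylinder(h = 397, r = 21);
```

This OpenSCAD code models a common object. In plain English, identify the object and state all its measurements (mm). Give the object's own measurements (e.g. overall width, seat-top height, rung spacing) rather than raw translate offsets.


A four-legged stool. The seat is a 348×266×23 mm slab whose top surface is at z = 420 mm; four round legs, each 42 mm in diameter, run from the floor (z = 0) to the underside of the seat, each leg's axis is inset half a diameter from the nearest pair of seat edges (so the leg's bounding box is flush with the corner).


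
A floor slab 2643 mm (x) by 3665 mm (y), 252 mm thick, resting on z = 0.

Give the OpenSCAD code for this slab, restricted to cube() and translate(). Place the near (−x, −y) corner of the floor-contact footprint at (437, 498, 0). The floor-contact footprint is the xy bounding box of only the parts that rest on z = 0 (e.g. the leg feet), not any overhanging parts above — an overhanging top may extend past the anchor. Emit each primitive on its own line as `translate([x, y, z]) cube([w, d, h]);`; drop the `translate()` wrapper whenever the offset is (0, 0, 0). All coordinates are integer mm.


translate([437, 498, 0]) cube([2643, 3665, 252]);


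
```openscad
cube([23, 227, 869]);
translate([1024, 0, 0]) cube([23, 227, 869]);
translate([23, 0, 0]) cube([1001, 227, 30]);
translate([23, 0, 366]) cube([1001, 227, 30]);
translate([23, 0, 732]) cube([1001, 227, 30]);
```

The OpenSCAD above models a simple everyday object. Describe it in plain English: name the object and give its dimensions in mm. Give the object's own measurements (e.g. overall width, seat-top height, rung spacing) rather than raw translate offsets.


An open bookshelf. Two side panels, each 23 mm thick, 227 mm deep and 869 mm tall, stand 1047 mm apart (outside-to-outside). Between them sit 3 shelves, each 30 mm thick and 227 mm deep, spanning the full gap between the sides. The bottom shelf rests on the floor (its underside at z = 0) and the clear gap between one shelf's top and the next shelf's underside is 336 mm.


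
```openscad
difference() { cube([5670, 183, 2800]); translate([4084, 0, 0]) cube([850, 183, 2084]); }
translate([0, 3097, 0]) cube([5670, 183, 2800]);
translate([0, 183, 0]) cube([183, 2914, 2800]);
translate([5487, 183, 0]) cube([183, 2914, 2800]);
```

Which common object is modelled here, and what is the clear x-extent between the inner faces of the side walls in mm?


A single room. The interior width is 5304 mm.

Four walls enclosing a rectangle with a door in the front wall — a room. Outside width 5670 minus two 183 mm walls gives 5304 mm.


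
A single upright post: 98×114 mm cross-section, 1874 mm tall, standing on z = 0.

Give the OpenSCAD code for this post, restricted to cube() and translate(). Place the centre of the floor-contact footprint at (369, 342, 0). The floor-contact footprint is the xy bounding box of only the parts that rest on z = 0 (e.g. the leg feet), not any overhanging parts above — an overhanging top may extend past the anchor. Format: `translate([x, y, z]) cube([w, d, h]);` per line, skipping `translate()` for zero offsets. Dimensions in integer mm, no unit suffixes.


translate([320, 285, 0]) cube([98, 114, 1874]);


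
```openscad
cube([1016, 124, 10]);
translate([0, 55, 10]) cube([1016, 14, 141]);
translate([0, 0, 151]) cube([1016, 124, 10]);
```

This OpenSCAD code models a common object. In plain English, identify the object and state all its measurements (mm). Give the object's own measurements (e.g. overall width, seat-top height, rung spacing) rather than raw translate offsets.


An I-beam lying along x, 1016 mm long. Overall section height 161 mm. Two flanges 124 mm wide (y) and 10 mm thick, one on the floor and one at the top; a web 14 mm thick runs between them, centred on the flange width.


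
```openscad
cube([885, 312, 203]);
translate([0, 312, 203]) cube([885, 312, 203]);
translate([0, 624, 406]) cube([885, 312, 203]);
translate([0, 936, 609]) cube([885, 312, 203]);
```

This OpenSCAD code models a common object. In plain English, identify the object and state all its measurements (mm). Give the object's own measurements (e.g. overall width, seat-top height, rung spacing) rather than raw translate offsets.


A straight staircase of 4 solid steps. Each step is 885 mm wide (x), 312 mm deep (y, the going) and 203 mm tall (the rise). The first step rests on the floor; each subsequent step sits one going further in +y and one rise higher in +z, directly behind and above the previous step with no overlap.


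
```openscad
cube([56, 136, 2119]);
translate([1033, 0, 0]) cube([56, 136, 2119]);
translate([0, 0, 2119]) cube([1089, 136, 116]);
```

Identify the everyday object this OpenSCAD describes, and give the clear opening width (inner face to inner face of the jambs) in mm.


A door frame. The clear opening width is 977 mm.

Two 2119 mm tall posts with a header on top — a door frame. The left jamb is 56 mm wide at x = 0; the right jamb starts at x = 1033. The clear opening is 1033 − 56 = 977 mm.
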